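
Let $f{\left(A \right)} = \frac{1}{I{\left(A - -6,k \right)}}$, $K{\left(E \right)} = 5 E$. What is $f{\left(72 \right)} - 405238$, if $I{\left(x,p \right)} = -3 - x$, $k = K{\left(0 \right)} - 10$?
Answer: $- \frac{32824279}{81} \approx -4.0524 \cdot 10^{5}$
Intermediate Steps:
$k = -10$ ($k = 5 \cdot 0 - 10 = 0 - 10 = -10$)
$f{\left(A \right)} = \frac{1}{-9 - A}$ ($f{\left(A \right)} = \frac{1}{-3 - \left(A - -6\right)} = \frac{1}{-3 - \left(A + 6\right)} = \frac{1}{-3 - \left(6 + A\right)} = \frac{1}{-9 - A}$)
$f{\left(72 \right)} - 405238 = - \frac{1}{9 + 72} - 405238 = - \frac{1}{81} - 405238 = - \frac{32824279}{81}$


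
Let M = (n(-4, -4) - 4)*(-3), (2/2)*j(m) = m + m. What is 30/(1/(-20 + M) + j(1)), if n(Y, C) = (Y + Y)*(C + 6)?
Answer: 400/27 ≈ 14.815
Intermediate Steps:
n(Y, C) = 2*Y*(6 + C) (n(Y, C) = (2*Y)*(6 + C) = 2*Y*(6 + C))
j(m) = 2*m (j(m) = m + m = 2*m)
M = 60 (M = (2*(-4)*(6 - 4) - 4)*(-3) = (2*(-4)*2 - 4)*(-3) = (-16 - 4)*(-3) = -20*(-3) = 60)
30/(1/(-20 + M) + j(1)) = 30/(1/(-20 + 60) + 2*1) = 30/(1/40 + 2) = 30/(81/40) = (40/81)*30 = 400/27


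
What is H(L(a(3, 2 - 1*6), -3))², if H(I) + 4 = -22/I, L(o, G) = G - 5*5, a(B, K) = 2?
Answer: 2025/196 ≈ 10.332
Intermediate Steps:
L(o, G) = -25 + G (L(o, G) = G - 25 = -25 + G)
H(I) = -4 - 22/I
H(L(a(3, 2 - 1*6), -3))² = (-4 - 22/(-25 - 3))² = (-4 - 22/(-28))² = (-4 - 22*(-1/28))² = (-4 + 11/14)² = (-45/14)² = 2025/196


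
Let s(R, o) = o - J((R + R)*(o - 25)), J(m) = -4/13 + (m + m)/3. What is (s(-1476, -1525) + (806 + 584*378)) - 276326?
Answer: -40387005/13 ≈ -3.1067e+6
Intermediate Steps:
J(m) = -4/13 + 2*m/3 (J(m) = -4*1/13 + (2*m)*(⅓) = -4/13 + 2*m/3)
s(R, o) = 4/13 + o - 4*R*(-25 + o)/3 (s(R, o) = o - (-4/13 + 2*((R + R)*(o - 25))/3) = o - (-4/13 + 2*((2*R)*(-25 + o))/3) = o - (-4/13 + 2*(2*R*(-25 + o))/3) = o - (-4/13 + 4*R*(-25 + o)/3) = o + (4/13 - 4*R*(-25 + o)/3) = 4/13 + o - 4*R*(-25 + o)/3)
(s(-1476, -1525) + (806 + 584*378)) - 276326 = ((4/13 - 1525 - 4/3*(-1476)*(-25 - 1525)) + (806 + 584*378)) - 276326 = ((4/13 - 1525 - 4/3*(-1476)*(-1550)) + (806 + 220752)) - 276326 = ((4/13 - 1525 - 3050400) + 221558) - 276326 = (-39675021/13 + 221558) - 276326 = -36794767/13 - 276326 = -40387005/13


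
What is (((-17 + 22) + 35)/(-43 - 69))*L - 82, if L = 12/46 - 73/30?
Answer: -156925/1932 ≈ -81.224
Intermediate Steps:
L = -1499/690 (L = 12*(1/46) - 73*1/30 = 6/23 - 73/30 = -1499/690 ≈ -2.1725)
(((-17 + 22) + 35)/(-43 - 69))*L - 82 = (((-17 + 22) + 35)/(-43 - 69))*(-1499/690) - 82 = ((5 + 35)/(-112))*(-1499/690) - 82 = (40*(-1/112))*(-1499/690) - 82 = -5/14*(-1499/690) - 82 = 1499/1932 - 82 = -156925/1932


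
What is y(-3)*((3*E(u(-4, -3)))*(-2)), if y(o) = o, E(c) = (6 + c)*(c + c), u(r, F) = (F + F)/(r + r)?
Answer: 729/4 ≈ 182.25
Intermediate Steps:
u(r, F) = F/r (u(r, F) = (2*F)/((2*r)) = (2*F)*(1/(2*r)) = F/r)
E(c) = 2*c*(6 + c) (E(c) = (6 + c)*(2*c) = 2*c*(6 + c))
y(-3)*((3*E(u(-4, -3)))*(-2)) = -3*3*(2*(-3/(-4))*(6 - 3/(-4)))*(-2) = -3*3*(2*(-3*(-1/4))*(6 - 3*(-1/4)))*(-2) = -3*3*(2*(3/4)*(6 + 3/4))*(-2) = -3*3*(2*(3/4)*(27/4))*(-2) = -3*3*(81/8)*(-2) = -729*(-2)/8 = -3*(-243/4) = 729/4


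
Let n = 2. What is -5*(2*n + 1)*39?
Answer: -975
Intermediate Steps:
-5*(2*n + 1)*39 = -5*(2*2 + 1)*39 = -5*(4 + 1)*39 = -5*5*39 = -25*39 = -975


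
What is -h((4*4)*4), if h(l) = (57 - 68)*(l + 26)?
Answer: 990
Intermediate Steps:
h(l) = -286 - 11*l (h(l) = -11*(26 + l) = -286 - 11*l)
-h((4*4)*4) = -(-286 - 11*4*4*4) = -(-286 - 176*4) = -(-286 - 11*64) = -(-286 - 704) = -1*(-990) = 990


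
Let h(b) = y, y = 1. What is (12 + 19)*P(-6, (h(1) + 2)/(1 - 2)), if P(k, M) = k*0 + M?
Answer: -93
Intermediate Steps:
h(b) = 1
P(k, M) = M (P(k, M) = 0 + M = M)
(12 + 19)*P(-6, (h(1) + 2)/(1 - 2)) = (12 + 19)*((1 + 2)/(1 - 2)) = 31*(3/(-1)) = 31*(3*(-1)) = 31*(-3) = -93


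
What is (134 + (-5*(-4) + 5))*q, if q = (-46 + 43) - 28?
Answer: -4929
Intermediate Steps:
q = -31 (q = -3 - 28 = -31)
(134 + (-5*(-4) + 5))*q = (134 + (-5*(-4) + 5))*(-31) = (134 + (20 + 5))*(-31) = (134 + 25)*(-31) = 159*(-31) = -4929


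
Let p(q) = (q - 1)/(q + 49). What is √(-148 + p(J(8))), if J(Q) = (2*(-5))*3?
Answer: I*√54017/19 ≈ 12.232*I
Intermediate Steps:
J(Q) = -30 (J(Q) = -10*3 = -30)
p(q) = (-1 + q)/(49 + q)
√(-148 + p(J(8))) = √(-148 + (-1 - 30)/(49 - 30)) = √(-148 - 31/19) = √(-2843/19) = I*√54017/19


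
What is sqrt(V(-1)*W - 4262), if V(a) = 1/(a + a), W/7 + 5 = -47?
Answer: 4*I*sqrt(255) ≈ 63.875*I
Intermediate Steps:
W = -364 (W = -35 + 7*(-47) = -35 - 329 = -364)
V(a) = 1/(2*a)
sqrt(V(-1)*W - 4262) = sqrt(((1/2)/(-1))*(-364) - 4262) = sqrt(((1/2)*(-1))*(-364) - 4262) = sqrt(-1/2*(-364) - 4262) = sqrt(182 - 4262) = sqrt(-4080) = 4*I*sqrt(255)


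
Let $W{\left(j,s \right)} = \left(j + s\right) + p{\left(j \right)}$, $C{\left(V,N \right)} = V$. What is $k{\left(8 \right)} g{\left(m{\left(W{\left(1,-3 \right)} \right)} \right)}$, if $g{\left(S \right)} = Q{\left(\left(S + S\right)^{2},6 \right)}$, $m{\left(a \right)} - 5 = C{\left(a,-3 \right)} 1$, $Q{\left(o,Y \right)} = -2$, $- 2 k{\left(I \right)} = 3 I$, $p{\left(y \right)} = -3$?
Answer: $24$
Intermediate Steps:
$k{\left(I \right)} = - \frac{3 I}{2}$
$W{\left(j,s \right)} = -3 + j + s$ ($W{\left(j,s \right)} = \left(j + s\right) - 3 = -3 + j + s$)
$m{\left(a \right)} = 5 + a$ ($m{\left(a \right)} = 5 + a 1 = 5 + a$)
$g{\left(S \right)} = -2$
$k{\left(8 \right)} g{\left(m{\left(W{\left(1,-3 \right)} \right)} \right)} = \left(- \frac{3}{2}\right) 8 \left(-2\right) = \left(-12\right) \left(-2\right) = 24$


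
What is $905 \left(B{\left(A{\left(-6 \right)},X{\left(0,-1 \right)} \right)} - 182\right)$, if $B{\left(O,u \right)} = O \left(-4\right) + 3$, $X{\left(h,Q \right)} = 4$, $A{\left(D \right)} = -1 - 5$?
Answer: $-140275$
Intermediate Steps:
$A{\left(D \right)} = -6$
$B{\left(O,u \right)} = 3 - 4 O$ ($B{\left(O,u \right)} = - 4 O + 3 = 3 - 4 O$)
$905 \left(B{\left(A{\left(-6 \right)},X{\left(0,-1 \right)} \right)} - 182\right) = 905 \left(\left(3 - -24\right) - 182\right) = 905 \left(\left(3 + 24\right) - 182\right) = 905 \left(27 - 182\right) = 905 \left(-155\right) = -140275$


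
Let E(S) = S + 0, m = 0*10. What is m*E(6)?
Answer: 0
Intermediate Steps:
m = 0
E(S) = S
m*E(6) = 0*6 = 0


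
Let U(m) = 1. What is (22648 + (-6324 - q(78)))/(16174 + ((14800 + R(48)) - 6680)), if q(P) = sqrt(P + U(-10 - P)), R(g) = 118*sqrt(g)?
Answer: 3004358/4466137 - 175112*sqrt(3)/13398411 - 4049*sqrt(79)/98255014 + 118*sqrt(237)/147382521 ≈ 0.64971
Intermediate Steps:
q(P) = sqrt(1 + P) (q(P) = sqrt(P + 1) = sqrt(1 + P))
(22648 + (-6324 - q(78)))/(16174 + ((14800 + R(48)) - 6680)) = (22648 + (-6324 - sqrt(1 + 78)))/(16174 + ((14800 + 118*sqrt(48)) - 6680)) = (22648 + (-6324 - sqrt(79)))/(16174 + ((14800 + 118*(4*sqrt(3))) - 6680)) = (16324 - sqrt(79))/(16174 + ((14800 + 472*sqrt(3)) - 6680)) = (16324 - sqrt(79))/(16174 + (8120 + 472*sqrt(3))) = (16324 - sqrt(79))/(24294 + 472*sqrt(3))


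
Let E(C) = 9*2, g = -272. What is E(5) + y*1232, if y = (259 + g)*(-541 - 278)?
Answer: 13117122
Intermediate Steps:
E(C) = 18
y = 10647 (y = (259 - 272)*(-541 - 278) = -13*(-819) = 10647)
E(5) + y*1232 = 18 + 10647*1232 = 18 + 13117104 = 13117122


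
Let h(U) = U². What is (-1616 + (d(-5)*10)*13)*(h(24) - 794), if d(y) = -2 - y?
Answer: 267268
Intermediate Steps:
(-1616 + (d(-5)*10)*13)*(h(24) - 794) = (-1616 + ((-2 - 1*(-5))*10)*13)*(24² - 794) = (-1616 + ((-2 + 5)*10)*13)*(576 - 794) = (-1616 + (3*10)*13)*(-218) = (-1616 + 30*13)*(-218) = (-1616 + 390)*(-218) = -1226*(-218) = 267268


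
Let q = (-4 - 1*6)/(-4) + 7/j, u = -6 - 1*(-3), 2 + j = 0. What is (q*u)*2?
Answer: 6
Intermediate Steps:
j = -2 (j = -2 + 0 = -2)
u = -3 (u = -6 + 3 = -3)
q = -1 (q = (-4 - 1*6)/(-4) + 7/(-2) = (-4 - 6)*(-¼) + 7*(-½) = -10*(-¼) - 7/2 = 5/2 - 7/2 = -1)
(q*u)*2 = -1*(-3)*2 = 3*2 = 6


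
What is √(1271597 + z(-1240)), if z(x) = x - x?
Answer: √1271597 ≈ 1127.7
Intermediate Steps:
z(x) = 0
√(1271597 + z(-1240)) = √(1271597 + 0) = √1271597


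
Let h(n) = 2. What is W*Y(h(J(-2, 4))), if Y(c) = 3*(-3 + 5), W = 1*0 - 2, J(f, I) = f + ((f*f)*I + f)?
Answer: -12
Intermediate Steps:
J(f, I) = 2*f + I*f**2 (J(f, I) = f + (f**2*I + f) = f + (I*f**2 + f) = f + (f + I*f**2) = 2*f + I*f**2)
W = -2 (W = 0 - 2 = -2)
Y(c) = 6 (Y(c) = 3*2 = 6)
W*Y(h(J(-2, 4))) = -2*6 = -12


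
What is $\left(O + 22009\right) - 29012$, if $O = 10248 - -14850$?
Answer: $18095$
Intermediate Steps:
$O = 25098$ ($O = 10248 + 14850 = 25098$)
$\left(O + 22009\right) - 29012 = \left(25098 + 22009\right) - 29012 = 47107 - 29012 = 18095$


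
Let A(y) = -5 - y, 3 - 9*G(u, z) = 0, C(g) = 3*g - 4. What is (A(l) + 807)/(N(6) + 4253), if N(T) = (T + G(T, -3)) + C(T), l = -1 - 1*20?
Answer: 2469/12820 ≈ 0.19259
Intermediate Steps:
C(g) = -4 + 3*g
G(u, z) = 1/3 (G(u, z) = 1/3 - 1/9*0 = 1/3 + 0 = 1/3)
l = -21 (l = -1 - 20 = -21)
N(T) = -11/3 + 4*T (N(T) = (T + 1/3) + (-4 + 3*T) = (1/3 + T) + (-4 + 3*T) = -11/3 + 4*T)
(A(l) + 807)/(N(6) + 4253) = ((-5 - 1*(-21)) + 807)/((-11/3 + 4*6) + 4253) = ((-5 + 21) + 807)/((-11/3 + 24) + 4253) = (16 + 807)/(61/3 + 4253) = 823/(12820/3) = 823*(3/12820) = 2469/12820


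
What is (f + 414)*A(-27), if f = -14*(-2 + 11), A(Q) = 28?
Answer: 8064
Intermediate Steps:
f = -126 (f = -14*9 = -126)
(f + 414)*A(-27) = (-126 + 414)*28 = 288*28 = 8064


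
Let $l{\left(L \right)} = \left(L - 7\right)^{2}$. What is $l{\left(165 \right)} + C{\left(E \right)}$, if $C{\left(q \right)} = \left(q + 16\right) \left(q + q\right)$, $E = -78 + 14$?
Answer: $31108$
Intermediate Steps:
$l{\left(L \right)} = \left(-7 + L\right)^{2}$
$E = -64$
$C{\left(q \right)} = 2 q \left(16 + q\right)$ ($C{\left(q \right)} = \left(16 + q\right) 2 q = 2 q \left(16 + q\right)$)
$l{\left(165 \right)} + C{\left(E \right)} = \left(-7 + 165\right)^{2} + 2 \left(-64\right) \left(16 - 64\right) = 158^{2} + 2 \left(-64\right) \left(-48\right) = 24964 + 6144 = 31108$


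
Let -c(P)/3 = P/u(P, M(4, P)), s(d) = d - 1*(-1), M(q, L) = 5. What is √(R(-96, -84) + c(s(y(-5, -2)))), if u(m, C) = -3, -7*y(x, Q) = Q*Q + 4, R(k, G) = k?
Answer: I*√4711/7 ≈ 9.8053*I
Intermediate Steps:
y(x, Q) = -4/7 - Q²/7 (y(x, Q) = -(Q*Q + 4)/7 = -(Q² + 4)/7 = -(4 + Q²)/7 = -4/7 - Q²/7)
s(d) = 1 + d (s(d) = d + 1 = 1 + d)
c(P) = P (c(P) = -3*P/(-3) = -3*P*(-1)/3 = -(-1)*P = P)
√(R(-96, -84) + c(s(y(-5, -2)))) = √(-96 + (1 + (-4/7 - ⅐*(-2)²))) = √(-96 + (1 + (-4/7 - ⅐*4))) = √(-96 + (1 + (-4/7 - 4/7))) = √(-96 + (1 - 8/7)) = √(-96 - ⅐) = √(-673/7) = I*√4711/7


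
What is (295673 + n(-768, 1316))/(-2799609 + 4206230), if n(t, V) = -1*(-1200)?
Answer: 296873/1406621 ≈ 0.21105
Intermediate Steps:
n(t, V) = 1200
(295673 + n(-768, 1316))/(-2799609 + 4206230) = (295673 + 1200)/(-2799609 + 4206230) = 296873/1406621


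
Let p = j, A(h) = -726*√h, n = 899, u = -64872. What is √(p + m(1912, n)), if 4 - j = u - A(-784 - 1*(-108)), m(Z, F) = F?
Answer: √(65775 - 18876*I) ≈ 259.04 - 36.434*I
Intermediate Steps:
j = 64876 - 18876*I (j = 4 - (-64872 - (-726)*√(-784 - 1*(-108))) = 4 - (-64872 - (-726)*√(-784 + 108)) = 4 - (-64872 - (-726)*√(-676)) = 4 - (-64872 - (-726)*26*I) = 4 - (-64872 - (-18876)*I) = 4 - (-64872 + 18876*I) = 4 + (64872 - 18876*I) = 64876 - 18876*I ≈ 64876.0 - 18876.0*I)
p = 64876 - 18876*I ≈ 64876.0 - 18876.0*I
√(p + m(1912, n)) = √((64876 - 18876*I) + 899) = √(65775 - 18876*I)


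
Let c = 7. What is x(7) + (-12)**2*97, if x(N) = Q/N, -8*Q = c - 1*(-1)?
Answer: 97775/7 ≈ 13968.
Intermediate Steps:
Q = -1 (Q = -(7 - 1*(-1))/8 = -(7 + 1)/8 = -1/8*8 = -1)
x(N) = -1/N
x(7) + (-12)**2*97 = -1/7 + (-12)**2*97 = -1*1/7 + 144*97 = -1/7 + 13968 = 97775/7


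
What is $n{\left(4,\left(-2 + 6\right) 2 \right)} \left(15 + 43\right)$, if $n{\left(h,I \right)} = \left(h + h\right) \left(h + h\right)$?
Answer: $3712$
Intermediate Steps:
$n{\left(h,I \right)} = 4 h^{2}$ ($n{\left(h,I \right)} = 2 h 2 h = 4 h^{2}$)
$n{\left(4,\left(-2 + 6\right) 2 \right)} \left(15 + 43\right) = 4 \cdot 4^{2} \left(15 + 43\right) = 4 \cdot 16 \cdot 58 = 64 \cdot 58 = 3712$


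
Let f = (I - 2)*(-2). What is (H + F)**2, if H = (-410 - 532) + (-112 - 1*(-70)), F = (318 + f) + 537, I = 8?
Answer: 19881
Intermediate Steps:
f = -12 (f = (8 - 2)*(-2) = 6*(-2) = -12)
F = 843 (F = (318 - 12) + 537 = 306 + 537 = 843)
H = -984 (H = -942 + (-112 + 70) = -942 - 42 = -984)
(H + F)**2 = (-984 + 843)**2 = (-141)**2 = 19881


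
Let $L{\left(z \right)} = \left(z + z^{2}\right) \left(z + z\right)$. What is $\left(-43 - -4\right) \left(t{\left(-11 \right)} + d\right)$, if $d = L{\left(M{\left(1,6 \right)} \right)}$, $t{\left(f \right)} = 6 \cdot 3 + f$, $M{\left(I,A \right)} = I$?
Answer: $-429$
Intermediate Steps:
$t{\left(f \right)} = 18 + f$
$L{\left(z \right)} = 2 z \left(z + z^{2}\right)$ ($L{\left(z \right)} = \left(z + z^{2}\right) 2 z = 2 z \left(z + z^{2}\right)$)
$d = 4$ ($d = 2 \cdot 1^{2} \left(1 + 1\right) = 2 \cdot 1 \cdot 2 = 4$)
$\left(-43 - -4\right) \left(t{\left(-11 \right)} + d\right) = \left(-43 - -4\right) \left(\left(18 - 11\right) + 4\right) = \left(-43 + 4\right) \left(7 + 4\right) = \left(-39\right) 11 = -429$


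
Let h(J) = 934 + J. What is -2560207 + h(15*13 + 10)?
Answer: -2559068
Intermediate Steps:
-2560207 + h(15*13 + 10) = -2560207 + (934 + (15*13 + 10)) = -2560207 + (934 + (195 + 10)) = -2560207 + (934 + 205) = -2560207 + 1139 = -2559068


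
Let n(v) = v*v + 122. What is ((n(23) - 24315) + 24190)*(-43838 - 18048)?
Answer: -32552036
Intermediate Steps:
n(v) = 122 + v² (n(v) = v² + 122 = 122 + v²)
((n(23) - 24315) + 24190)*(-43838 - 18048) = (((122 + 23²) - 24315) + 24190)*(-43838 - 18048) = (((122 + 529) - 24315) + 24190)*(-61886) = ((651 - 24315) + 24190)*(-61886) = (-23664 + 24190)*(-61886) = 526*(-61886) = -32552036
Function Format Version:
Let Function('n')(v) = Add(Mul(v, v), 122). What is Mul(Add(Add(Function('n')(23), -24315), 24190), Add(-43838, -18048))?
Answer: -32552036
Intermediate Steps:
Function('n')(v) = Add(122, Pow(v, 2)) (Function('n')(v) = Add(Pow(v, 2), 122) = Add(122, Pow(v, 2)))
Mul(Add(Add(Function('n')(23), -24315), 24190), Add(-43838, -18048)) = Mul(Add(Add(Add(122, Pow(23, 2)), -24315), 24190), Add(-43838, -18048)) = Mul(Add(Add(Add(122, 529), -24315), 24190), -61886) = Mul(Add(Add(651, -24315), 24190), -61886) = Mul(Add(-23664, 24190), -61886) = Mul(526, -61886) = -32552036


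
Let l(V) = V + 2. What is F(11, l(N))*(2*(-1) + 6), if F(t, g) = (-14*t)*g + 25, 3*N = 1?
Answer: -4012/3 ≈ -1337.3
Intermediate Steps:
N = ⅓ (N = (⅓)*1 = ⅓ ≈ 0.33333)
l(V) = 2 + V
F(t, g) = 25 - 14*g*t (F(t, g) = -14*g*t + 25 = 25 - 14*g*t)
F(11, l(N))*(2*(-1) + 6) = (25 - 14*(2 + ⅓)*11)*(2*(-1) + 6) = (25 - 14*7/3*11)*(-2 + 6) = (25 - 1078/3)*4 = -1003/3*4 = -4012/3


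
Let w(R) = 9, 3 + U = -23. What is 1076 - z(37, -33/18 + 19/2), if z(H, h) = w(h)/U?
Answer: 27985/26 ≈ 1076.3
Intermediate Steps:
U = -26 (U = -3 - 23 = -26)
z(H, h) = -9/26 (z(H, h) = 9/(-26) = 9*(-1/26) = -9/26)
1076 - z(37, -33/18 + 19/2) = 1076 - 1*(-9/26) = 1076 + 9/26 = 27985/26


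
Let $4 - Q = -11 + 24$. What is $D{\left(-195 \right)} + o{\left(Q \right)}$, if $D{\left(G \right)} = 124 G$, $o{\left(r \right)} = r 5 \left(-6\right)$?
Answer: $-23910$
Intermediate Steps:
$Q = -9$ ($Q = 4 - \left(-11 + 24\right) = 4 - 13 = -9$)
$o{\left(r \right)} = - 30 r$ ($o{\left(r \right)} = 5 r \left(-6\right) = - 30 r$)
$D{\left(-195 \right)} + o{\left(Q \right)} = 124 \left(-195\right) - -270 = -24180 + 270 = -23910$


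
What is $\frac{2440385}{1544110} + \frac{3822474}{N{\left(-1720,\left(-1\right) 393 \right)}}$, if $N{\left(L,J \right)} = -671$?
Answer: $- \frac{1180136565961}{207219562} \approx -5695.1$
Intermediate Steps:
$\frac{2440385}{1544110} + \frac{3822474}{N{\left(-1720,\left(-1\right) 393 \right)}} = \frac{2440385}{1544110} + \frac{3822474}{-671} = 2440385 \cdot \frac{1}{1544110} + 3822474 \left(- \frac{1}{671}\right) = \frac{488077}{308822} - \frac{3822474}{671} = - \frac{1180136565961}{207219562}$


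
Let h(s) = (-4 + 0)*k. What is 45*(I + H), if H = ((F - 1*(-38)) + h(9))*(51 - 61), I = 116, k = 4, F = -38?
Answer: 12420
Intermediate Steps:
h(s) = -16 (h(s) = (-4 + 0)*4 = -4*4 = -16)
H = 160 (H = ((-38 - 1*(-38)) - 16)*(51 - 61) = ((-38 + 38) - 16)*(-10) = (0 - 16)*(-10) = -16*(-10) = 160)
45*(I + H) = 45*(116 + 160) = 45*276 = 12420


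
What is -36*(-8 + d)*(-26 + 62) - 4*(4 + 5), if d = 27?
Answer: -24660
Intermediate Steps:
-36*(-8 + d)*(-26 + 62) - 4*(4 + 5) = -36*(-8 + 27)*(-26 + 62) - 4*(4 + 5) = -684*36 - 4*9 = -36*684 - 36 = -24624 - 36 = -24660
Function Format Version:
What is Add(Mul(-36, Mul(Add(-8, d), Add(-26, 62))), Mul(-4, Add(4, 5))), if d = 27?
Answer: -24660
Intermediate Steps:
Add(Mul(-36, Mul(Add(-8, d), Add(-26, 62))), Mul(-4, Add(4, 5))) = Add(Mul(-36, Mul(Add(-8, 27), Add(-26, 62))), Mul(-4, Add(4, 5))) = Add(Mul(-36, Mul(19, 36)), Mul(-4, 9)) = Add(Mul(-36, 684), -36) = Add(-24624, -36) = -24660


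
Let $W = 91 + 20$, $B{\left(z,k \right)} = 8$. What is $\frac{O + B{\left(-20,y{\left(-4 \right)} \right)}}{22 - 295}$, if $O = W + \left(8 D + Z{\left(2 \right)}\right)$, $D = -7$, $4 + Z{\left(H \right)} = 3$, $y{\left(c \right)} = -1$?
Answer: $- \frac{62}{273} \approx -0.22711$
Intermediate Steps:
$Z{\left(H \right)} = -1$ ($Z{\left(H \right)} = -4 + 3 = -1$)
$W = 111$
$O = 54$ ($O = 111 + \left(8 \left(-7\right) - 1\right) = 111 - 57 = 54$)
$\frac{O + B{\left(-20,y{\left(-4 \right)} \right)}}{22 - 295} = \frac{54 + 8}{22 - 295} = \frac{62}{-273} = 62 \left(- \frac{1}{273}\right) = - \frac{62}{273}$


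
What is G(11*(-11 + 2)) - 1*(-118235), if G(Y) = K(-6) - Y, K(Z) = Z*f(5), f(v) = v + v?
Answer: 118274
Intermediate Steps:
f(v) = 2*v
K(Z) = 10*Z (K(Z) = Z*(2*5) = Z*10 = 10*Z)
G(Y) = -60 - Y (G(Y) = 10*(-6) - Y = -60 - Y)
G(11*(-11 + 2)) - 1*(-118235) = (-60 - 11*(-11 + 2)) - 1*(-118235) = (-60 - 11*(-9)) + 118235 = (-60 - 1*(-99)) + 118235 = (-60 + 99) + 118235 = 39 + 118235 = 118274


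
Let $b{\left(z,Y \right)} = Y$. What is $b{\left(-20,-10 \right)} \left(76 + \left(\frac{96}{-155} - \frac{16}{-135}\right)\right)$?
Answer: $- \frac{631928}{837} \approx -754.99$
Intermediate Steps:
$b{\left(-20,-10 \right)} \left(76 + \left(\frac{96}{-155} - \frac{16}{-135}\right)\right) = - 10 \left(76 + \left(\frac{96}{-155} - \frac{16}{-135}\right)\right) = - 10 \left(76 + \left(96 \left(- \frac{1}{155}\right) - - \frac{16}{135}\right)\right) = - 10 \left(76 + \left(- \frac{96}{155} + \frac{16}{135}\right)\right) = - 10 \left(76 - \frac{2096}{4185}\right) = \left(-10\right) \frac{315964}{4185} = - \frac{631928}{837}$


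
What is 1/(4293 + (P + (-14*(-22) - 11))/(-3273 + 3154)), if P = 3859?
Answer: 119/506711 ≈ 0.00023485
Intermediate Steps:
1/(4293 + (P + (-14*(-22) - 11))/(-3273 + 3154)) = 1/(4293 + (3859 + (-14*(-22) - 11))/(-3273 + 3154)) = 1/(4293 + (3859 + (308 - 11))/(-119)) = 1/(4293 + (3859 + 297)*(-1/119)) = 1/(4293 + 4156*(-1/119)) = 1/(4293 - 4156/119) = 1/(506711/119) = 119/506711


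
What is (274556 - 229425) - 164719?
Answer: -119588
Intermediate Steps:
(274556 - 229425) - 164719 = 45131 - 164719 = -119588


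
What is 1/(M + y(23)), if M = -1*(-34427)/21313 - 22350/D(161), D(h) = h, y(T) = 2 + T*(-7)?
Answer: -3431393/1016394290 ≈ -0.0033760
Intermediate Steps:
y(T) = 2 - 7*T
M = -470802803/3431393 (M = -1*(-34427)/21313 - 22350/161 = 34427*(1/21313) - 22350*1/161 = 34427/21313 - 22350/161 = -470802803/3431393 ≈ -137.20)
1/(M + y(23)) = 1/(-470802803/3431393 + (2 - 7*23)) = 1/(-470802803/3431393 + (2 - 161)) = 1/(-470802803/3431393 - 159) = 1/(-1016394290/3431393) = -3431393/1016394290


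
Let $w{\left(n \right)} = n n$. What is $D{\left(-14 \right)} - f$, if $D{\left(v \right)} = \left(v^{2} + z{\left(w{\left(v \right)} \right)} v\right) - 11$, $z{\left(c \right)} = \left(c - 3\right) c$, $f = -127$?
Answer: $-529280$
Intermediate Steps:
$w{\left(n \right)} = n^{2}$
$z{\left(c \right)} = c \left(-3 + c\right)$ ($z{\left(c \right)} = \left(-3 + c\right) c = c \left(-3 + c\right)$)
$D{\left(v \right)} = -11 + v^{2} + v^{3} \left(-3 + v^{2}\right)$ ($D{\left(v \right)} = \left(v^{2} + v^{2} \left(-3 + v^{2}\right) v\right) - 11 = \left(v^{2} + v^{3} \left(-3 + v^{2}\right)\right) - 11 = -11 + v^{2} + v^{3} \left(-3 + v^{2}\right)$)
$D{\left(-14 \right)} - f = \left(-11 + \left(-14\right)^{2} + \left(-14\right)^{3} \left(-3 + \left(-14\right)^{2}\right)\right) - -127 = \left(-11 + 196 - 2744 \left(-3 + 196\right)\right) + 127 = \left(-11 + 196 - 529592\right) + 127 = -529407 + 127 = -529280$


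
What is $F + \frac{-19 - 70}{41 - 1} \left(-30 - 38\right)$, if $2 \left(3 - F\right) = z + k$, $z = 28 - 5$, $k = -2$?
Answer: $\frac{719}{5} \approx 143.8$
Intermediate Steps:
$z = 23$
$F = - \frac{15}{2}$ ($F = 3 - \frac{23 - 2}{2} = 3 - \frac{21}{2} = - \frac{15}{2} \approx -7.5$)
$F + \frac{-19 - 70}{41 - 1} \left(-30 - 38\right) = - \frac{15}{2} + \frac{-19 - 70}{41 - 1} \left(-30 - 38\right) = - \frac{15}{2} + - \frac{89}{40} \left(-68\right) = - \frac{15}{2} + \left(-89\right) \frac{1}{40} \left(-68\right) = - \frac{15}{2} - - \frac{1513}{10} = - \frac{15}{2} + \frac{1513}{10} = \frac{719}{5}$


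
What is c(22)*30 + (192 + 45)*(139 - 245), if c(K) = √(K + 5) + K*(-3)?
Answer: -27102 + 90*√3 ≈ -26946.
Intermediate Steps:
c(K) = √(5 + K) - 3*K
c(22)*30 + (192 + 45)*(139 - 245) = (√(5 + 22) - 3*22)*30 + (192 + 45)*(139 - 245) = (√27 - 66)*30 + 237*(-106) = (3*√3 - 66)*30 - 25122 = (-66 + 3*√3)*30 - 25122 = (-1980 + 90*√3) - 25122 = -27102 + 90*√3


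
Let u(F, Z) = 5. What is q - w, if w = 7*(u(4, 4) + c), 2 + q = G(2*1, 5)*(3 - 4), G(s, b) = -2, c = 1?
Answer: -42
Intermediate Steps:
q = 0 (q = -2 - 2*(3 - 4) = -2 - 2*(-1) = -2 + 2 = 0)
w = 42 (w = 7*(5 + 1) = 7*6 = 42)
q - w = 0 - 1*42 = 0 - 42 = -42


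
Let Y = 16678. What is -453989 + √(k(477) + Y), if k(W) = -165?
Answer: -453989 + 7*√337 ≈ -4.5386e+5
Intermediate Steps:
-453989 + √(k(477) + Y) = -453989 + √(-165 + 16678) = -453989 + √16513 = -453989 + 7*√337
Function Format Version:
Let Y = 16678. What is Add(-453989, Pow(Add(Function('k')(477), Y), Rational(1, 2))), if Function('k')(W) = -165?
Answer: Add(-453989, Mul(7, Pow(337, Rational(1, 2)))) ≈ -4.5386e+5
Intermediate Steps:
Add(-453989, Pow(Add(Function('k')(477), Y), Rational(1, 2))) = Add(-453989, Pow(Add(-165, 16678), Rational(1, 2))) = Add(-453989, Pow(16513, Rational(1, 2))) = Add(-453989, Mul(7, Pow(337, Rational(1, 2))))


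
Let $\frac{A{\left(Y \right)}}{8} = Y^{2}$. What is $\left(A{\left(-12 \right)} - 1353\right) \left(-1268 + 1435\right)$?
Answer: $-33567$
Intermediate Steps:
$A{\left(Y \right)} = 8 Y^{2}$
$\left(A{\left(-12 \right)} - 1353\right) \left(-1268 + 1435\right) = \left(8 \left(-12\right)^{2} - 1353\right) \left(-1268 + 1435\right) = \left(8 \cdot 144 - 1353\right) 167 = \left(1152 - 1353\right) 167 = \left(-201\right) 167 = -33567$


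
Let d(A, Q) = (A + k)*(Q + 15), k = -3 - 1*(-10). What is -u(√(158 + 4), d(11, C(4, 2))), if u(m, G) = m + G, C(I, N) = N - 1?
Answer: -288 - 9*√2 ≈ -300.73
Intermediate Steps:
k = 7 (k = -3 + 10 = 7)
C(I, N) = -1 + N
d(A, Q) = (7 + A)*(15 + Q) (d(A, Q) = (A + 7)*(Q + 15) = (7 + A)*(15 + Q))
u(m, G) = G + m
-u(√(158 + 4), d(11, C(4, 2))) = -((105 + 7*(-1 + 2) + 15*11 + 11*(-1 + 2)) + √(158 + 4)) = -((105 + 7*1 + 165 + 11*1) + √162) = -((105 + 7 + 165 + 11) + 9*√2) = -(288 + 9*√2) = -288 - 9*√2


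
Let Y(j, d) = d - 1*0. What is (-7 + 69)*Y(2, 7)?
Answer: 434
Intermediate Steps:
Y(j, d) = d (Y(j, d) = d + 0 = d)
(-7 + 69)*Y(2, 7) = (-7 + 69)*7 = 62*7 = 434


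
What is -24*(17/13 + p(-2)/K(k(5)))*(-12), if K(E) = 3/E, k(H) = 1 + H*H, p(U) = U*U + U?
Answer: 69792/13 ≈ 5368.6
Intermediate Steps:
p(U) = U + U² (p(U) = U² + U = U + U²)
k(H) = 1 + H²
-24*(17/13 + p(-2)/K(k(5)))*(-12) = -24*(17/13 + (-2*(1 - 2))/((3/(1 + 5²))))*(-12) = -24*(17*(1/13) + (-2*(-1))/((3/(1 + 25))))*(-12) = -24*(17/13 + 2/((3/26)))*(-12) = -24*(17/13 + 2/((3*(1/26))))*(-12) = -24*(17/13 + 2/(3/26))*(-12) = -24*(17/13 + 2*(26/3))*(-12) = -24*(17/13 + 52/3)*(-12) = -24*727/39*(-12) = -5816/13*(-12) = 69792/13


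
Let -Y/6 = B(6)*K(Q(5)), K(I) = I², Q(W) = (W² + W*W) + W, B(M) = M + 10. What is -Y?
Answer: 290400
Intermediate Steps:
B(M) = 10 + M
Q(W) = W + 2*W² (Q(W) = (W² + W²) + W = 2*W² + W = W + 2*W²)
Y = -290400 (Y = -6*(10 + 6)*(5*(1 + 2*5))² = -96*(5*(1 + 10))² = -96*(5*11)² = -96*55² = -96*3025 = -6*48400 = -290400)
-Y = -1*(-290400) = 290400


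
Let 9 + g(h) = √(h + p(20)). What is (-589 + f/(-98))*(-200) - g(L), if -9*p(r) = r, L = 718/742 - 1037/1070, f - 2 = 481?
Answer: 831563/7 - I*√3153836537810/1190910 ≈ 1.1879e+5 - 1.4912*I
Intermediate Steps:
f = 483 (f = 2 + 481 = 483)
L = -597/396970 (L = 718*(1/742) - 1037*1/1070 = 359/371 - 1037/1070 = -597/396970 ≈ -0.0015039)
p(r) = -r/9
g(h) = -9 + √(-20/9 + h) (g(h) = -9 + √(h - ⅑*20) = -9 + √(h - 20/9) = -9 + √(-20/9 + h))
(-589 + f/(-98))*(-200) - g(L) = (-589 + 483/(-98))*(-200) - (-9 + √(-20 + 9*(-597/396970))/3) = (-589 + 483*(-1/98))*(-200) - (-9 + √(-20 - 5373/396970)/3) = (-589 - 69/14)*(-200) - (-9 + √(-7944773/396970)/3) = -8315/14*(-200) - (-9 + (I*√3153836537810/396970)/3) = 831500/7 - (-9 + I*√3153836537810/1190910) = 831500/7 + (9 - I*√3153836537810/1190910) = 831563/7 - I*√3153836537810/1190910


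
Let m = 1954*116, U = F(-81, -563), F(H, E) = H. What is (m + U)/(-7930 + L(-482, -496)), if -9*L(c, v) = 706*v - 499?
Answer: 2039247/279305 ≈ 7.3011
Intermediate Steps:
L(c, v) = 499/9 - 706*v/9 (L(c, v) = -(706*v - 499)/9 = -(-499 + 706*v)/9 = 499/9 - 706*v/9)
U = -81
m = 226664
(m + U)/(-7930 + L(-482, -496)) = (226664 - 81)/(-7930 + (499/9 - 706/9*(-496))) = 226583/(-7930 + (499/9 + 350176/9)) = 226583/(-7930 + 350675/9) = 226583/(279305/9) = 226583*(9/279305) = 2039247/279305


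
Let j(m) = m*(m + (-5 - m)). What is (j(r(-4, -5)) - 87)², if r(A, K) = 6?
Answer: 13689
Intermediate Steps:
j(m) = -5*m (j(m) = m*(-5) = -5*m)
(j(r(-4, -5)) - 87)² = (-5*6 - 87)² = (-30 - 87)² = (-117)² = 13689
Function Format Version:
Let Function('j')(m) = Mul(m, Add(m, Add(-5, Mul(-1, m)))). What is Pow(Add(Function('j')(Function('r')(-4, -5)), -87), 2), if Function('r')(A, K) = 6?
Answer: 13689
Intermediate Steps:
Function('j')(m) = Mul(-5, m) (Function('j')(m) = Mul(m, -5) = Mul(-5, m))
Pow(Add(Function('j')(Function('r')(-4, -5)), -87), 2) = Pow(Add(Mul(-5, 6), -87), 2) = Pow(Add(-30, -87), 2) = Pow(-117, 2) = 13689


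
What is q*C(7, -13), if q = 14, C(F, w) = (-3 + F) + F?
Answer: 154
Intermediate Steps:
C(F, w) = -3 + 2*F
q*C(7, -13) = 14*(-3 + 2*7) = 14*(-3 + 14) = 14*11 = 154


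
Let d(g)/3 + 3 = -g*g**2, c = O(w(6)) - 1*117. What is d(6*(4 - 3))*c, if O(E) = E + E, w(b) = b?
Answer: 68985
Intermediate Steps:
O(E) = 2*E
c = -105 (c = 2*6 - 1*117 = 12 - 117 = -105)
d(g) = -9 - 3*g**3 (d(g) = -9 + 3*(-g*g**2) = -9 + 3*(-g**3) = -9 - 3*g**3)
d(6*(4 - 3))*c = (-9 - 3*216*(4 - 3)**3)*(-105) = (-9 - 3*(6*1)**3)*(-105) = (-9 - 3*6**3)*(-105) = (-9 - 3*216)*(-105) = (-9 - 648)*(-105) = -657*(-105) = 68985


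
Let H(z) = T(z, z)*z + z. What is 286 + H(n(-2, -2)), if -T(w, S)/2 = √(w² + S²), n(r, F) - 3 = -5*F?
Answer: 299 - 338*√2 ≈ -179.00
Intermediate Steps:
n(r, F) = 3 - 5*F
T(w, S) = -2*√(S² + w²) (T(w, S) = -2*√(w² + S²) = -2*√(S² + w²))
H(z) = z - 2*z*√2*√(z²) (H(z) = (-2*√(z² + z²))*z + z = (-2*√2*√(z²))*z + z = -2*z*√2*√(z²) + z = z - 2*z*√2*√(z²))
286 + H(n(-2, -2)) = 286 + (3 - 5*(-2))*(1 - 2*√2*√((3 - 5*(-2))²)) = 286 + (3 + 10)*(1 - 2*√2*√((3 + 10)²)) = 286 + 13*(1 - 2*√2*√(13²)) = 286 + 13*(1 - 2*√2*√169) = 286 + 13*(1 - 2*√2*13) = 286 + 13*(1 - 26*√2) = 286 + (13 - 338*√2) = 299 - 338*√2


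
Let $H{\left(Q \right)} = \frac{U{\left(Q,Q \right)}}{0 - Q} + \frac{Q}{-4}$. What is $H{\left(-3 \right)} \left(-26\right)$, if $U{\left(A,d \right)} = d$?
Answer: $\frac{13}{2} \approx 6.5$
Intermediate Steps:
$H{\left(Q \right)} = -1 - \frac{Q}{4}$ ($H{\left(Q \right)} = \frac{Q}{0 - Q} + \frac{Q}{-4} = \frac{Q}{\left(-1\right) Q} + Q \left(- \frac{1}{4}\right) = Q \left(- \frac{1}{Q}\right) - \frac{Q}{4} = -1 - \frac{Q}{4}$)
$H{\left(-3 \right)} \left(-26\right) = \left(-1 - - \frac{3}{4}\right) \left(-26\right) = \left(-1 + \frac{3}{4}\right) \left(-26\right) = \left(- \frac{1}{4}\right) \left(-26\right) = \frac{13}{2}$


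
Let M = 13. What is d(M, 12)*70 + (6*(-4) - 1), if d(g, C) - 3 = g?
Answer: 1095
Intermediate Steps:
d(g, C) = 3 + g
d(M, 12)*70 + (6*(-4) - 1) = (3 + 13)*70 + (6*(-4) - 1) = 16*70 + (-24 - 1) = 1120 - 25 = 1095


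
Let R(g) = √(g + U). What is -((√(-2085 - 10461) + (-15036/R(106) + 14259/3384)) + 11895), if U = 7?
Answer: -13422313/1128 + 15036*√113/113 - 3*I*√1394 ≈ -10485.0 - 112.01*I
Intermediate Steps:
R(g) = √(7 + g) (R(g) = √(g + 7) = √(7 + g))
-((√(-2085 - 10461) + (-15036/R(106) + 14259/3384)) + 11895) = -((√(-2085 - 10461) + (-15036/√(7 + 106) + 14259/3384)) + 11895) = -((√(-12546) + (-15036*√113/113 + 14259*(1/3384))) + 11895) = -((3*I*√1394 + (-15036*√113/113 + 4753/1128)) + 11895) = -((3*I*√1394 + (4753/1128 - 15036*√113/113)) + 11895) = -((4753/1128 - 15036*√113/113 + 3*I*√1394) + 11895) = -(13422313/1128 - 15036*√113/113 + 3*I*√1394) = -13422313/1128 + 15036*√113/113 - 3*I*√1394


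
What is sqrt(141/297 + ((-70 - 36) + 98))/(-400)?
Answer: -I*sqrt(8195)/13200 ≈ -0.0068581*I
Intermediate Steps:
sqrt(141/297 + ((-70 - 36) + 98))/(-400) = sqrt(141*(1/297) + (-106 + 98))*(-1/400) = sqrt(47/99 - 8)*(-1/400) = sqrt(-745/99)*(-1/400) = (I*sqrt(8195)/33)*(-1/400) = -I*sqrt(8195)/13200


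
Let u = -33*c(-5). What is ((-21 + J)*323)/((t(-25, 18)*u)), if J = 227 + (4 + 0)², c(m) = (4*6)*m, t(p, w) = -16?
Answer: -11951/10560 ≈ -1.1317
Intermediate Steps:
c(m) = 24*m
u = 3960 (u = -792*(-5) = -33*(-120) = 3960)
J = 243 (J = 227 + 4² = 227 + 16 = 243)
((-21 + J)*323)/((t(-25, 18)*u)) = ((-21 + 243)*323)/((-16*3960)) = (222*323)/(-63360) = 71706*(-1/63360) = -11951/10560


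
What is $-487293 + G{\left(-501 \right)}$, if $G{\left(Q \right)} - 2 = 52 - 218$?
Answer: $-487457$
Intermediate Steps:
$G{\left(Q \right)} = -164$ ($G{\left(Q \right)} = 2 + \left(52 - 218\right) = 2 - 166 = -164$)
$-487293 + G{\left(-501 \right)} = -487293 - 164 = -487457$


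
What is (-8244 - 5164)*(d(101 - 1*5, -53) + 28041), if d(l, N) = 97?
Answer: -377274304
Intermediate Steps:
(-8244 - 5164)*(d(101 - 1*5, -53) + 28041) = (-8244 - 5164)*(97 + 28041) = -13408*28138 = -377274304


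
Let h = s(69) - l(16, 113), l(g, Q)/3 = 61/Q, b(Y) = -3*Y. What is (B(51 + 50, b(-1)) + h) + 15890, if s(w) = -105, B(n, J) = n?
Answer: 1794935/113 ≈ 15884.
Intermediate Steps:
l(g, Q) = 183/Q (l(g, Q) = 3*(61/Q) = 183/Q)
h = -12048/113 (h = -105 - 183/113 = -12048/113 ≈ -106.62)
(B(51 + 50, b(-1)) + h) + 15890 = ((51 + 50) - 12048/113) + 15890 = (101 - 12048/113) + 15890 = -635/113 + 15890 = 1794935/113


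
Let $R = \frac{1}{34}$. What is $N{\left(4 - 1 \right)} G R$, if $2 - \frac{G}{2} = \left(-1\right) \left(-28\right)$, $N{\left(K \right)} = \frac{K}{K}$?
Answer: $- \frac{26}{17} \approx -1.5294$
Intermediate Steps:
$N{\left(K \right)} = 1$
$R = \frac{1}{34} \approx 0.029412$
$G = -52$ ($G = 4 - 2 \left(\left(-1\right) \left(-28\right)\right) = 4 - 56 = -52$)
$N{\left(4 - 1 \right)} G R = 1 \left(-52\right) \frac{1}{34} = \left(-52\right) \frac{1}{34} = - \frac{26}{17}$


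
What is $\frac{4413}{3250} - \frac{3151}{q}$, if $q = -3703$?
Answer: $\frac{1155743}{523250} \approx 2.2088$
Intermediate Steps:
$\frac{4413}{3250} - \frac{3151}{q} = \frac{4413}{3250} - \frac{3151}{-3703} = 4413 \cdot \frac{1}{3250} - - \frac{137}{161} = \frac{4413}{3250} + \frac{137}{161} = \frac{1155743}{523250}$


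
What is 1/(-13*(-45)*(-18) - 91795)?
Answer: -1/102325 ≈ -9.7728e-6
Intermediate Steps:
1/(-13*(-45)*(-18) - 91795) = 1/(585*(-18) - 91795) = 1/(-10530 - 91795) = 1/(-102325) = -1/102325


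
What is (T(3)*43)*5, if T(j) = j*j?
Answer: 1935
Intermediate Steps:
T(j) = j**2
(T(3)*43)*5 = (3**2*43)*5 = (9*43)*5 = 387*5 = 1935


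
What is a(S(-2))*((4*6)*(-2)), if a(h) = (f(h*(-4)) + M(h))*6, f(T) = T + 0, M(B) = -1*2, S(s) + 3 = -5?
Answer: -8640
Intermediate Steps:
S(s) = -8 (S(s) = -3 - 5 = -8)
M(B) = -2
f(T) = T
a(h) = -12 - 24*h (a(h) = (h*(-4) - 2)*6 = (-4*h - 2)*6 = (-2 - 4*h)*6 = -12 - 24*h)
a(S(-2))*((4*6)*(-2)) = (-12 - 24*(-8))*((4*6)*(-2)) = (-12 + 192)*(24*(-2)) = 180*(-48) = -8640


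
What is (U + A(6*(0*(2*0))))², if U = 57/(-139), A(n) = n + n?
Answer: 3249/19321 ≈ 0.16816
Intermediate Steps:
A(n) = 2*n
U = -57/139 (U = 57*(-1/139) = -57/139 ≈ -0.41007)
(U + A(6*(0*(2*0))))² = (-57/139 + 2*(6*(0*(2*0))))² = (-57/139 + 2*(6*(0*0)))² = (-57/139 + 2*(6*0))² = (-57/139 + 2*0)² = (-57/139 + 0)² = (-57/139)² = 3249/19321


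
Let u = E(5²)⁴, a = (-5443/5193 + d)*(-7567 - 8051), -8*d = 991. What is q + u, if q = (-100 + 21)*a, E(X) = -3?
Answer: -1067215781215/6924 ≈ -1.5413e+8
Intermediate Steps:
d = -991/8 (d = -⅛*991 = -991/8 ≈ -123.88)
a = 13509067621/6924 (a = (-5443/5193 - 991/8)*(-7567 - 8051) = (-5443*1/5193 - 991/8)*(-15618) = (-5443/5193 - 991/8)*(-15618) = -5189807/41544*(-15618) = 13509067621/6924 ≈ 1.9511e+6)
u = 81 (u = (-3)⁴ = 81)
q = -1067216342059/6924 (q = (-100 + 21)*(13509067621/6924) = -79*13509067621/6924 = -1067216342059/6924 ≈ -1.5413e+8)
q + u = -1067216342059/6924 + 81 = -1067215781215/6924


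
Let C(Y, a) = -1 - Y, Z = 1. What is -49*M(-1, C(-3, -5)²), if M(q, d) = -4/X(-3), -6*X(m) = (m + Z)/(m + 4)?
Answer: 588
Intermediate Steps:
X(m) = -(1 + m)/(6*(4 + m)) (X(m) = -(m + 1)/(6*(m + 4)) = -(1 + m)/(6*(4 + m)))
M(q, d) = -12 (M(q, d) = -4*6*(4 - 3)/(-1 - 1*(-3)) = -4*6/(-1 + 3) = -4/((⅙)*1*2) = -4/⅓ = -4*3 = -12)
-49*M(-1, C(-3, -5)²) = -49*(-12) = 588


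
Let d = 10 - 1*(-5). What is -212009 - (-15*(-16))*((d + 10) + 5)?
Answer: -219209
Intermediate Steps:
d = 15 (d = 10 + 5 = 15)
-212009 - (-15*(-16))*((d + 10) + 5) = -212009 - (-15*(-16))*((15 + 10) + 5) = -212009 - 240*(25 + 5) = -212009 - 240*30 = -212009 - 1*7200 = -212009 - 7200 = -219209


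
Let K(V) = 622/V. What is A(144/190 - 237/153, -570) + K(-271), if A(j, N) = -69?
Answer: -19321/271 ≈ -71.295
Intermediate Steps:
A(144/190 - 237/153, -570) + K(-271) = -69 + 622/(-271) = -69 + 622*(-1/271) = -69 - 622/271 = -19321/271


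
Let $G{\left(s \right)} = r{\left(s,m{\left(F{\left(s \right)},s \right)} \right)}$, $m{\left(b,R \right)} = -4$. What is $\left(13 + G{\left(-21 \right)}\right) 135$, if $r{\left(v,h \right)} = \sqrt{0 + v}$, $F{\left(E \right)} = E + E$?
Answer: $1755 + 135 i \sqrt{21} \approx 1755.0 + 618.65 i$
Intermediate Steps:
$F{\left(E \right)} = 2 E$
$r{\left(v,h \right)} = \sqrt{v}$
$G{\left(s \right)} = \sqrt{s}$
$\left(13 + G{\left(-21 \right)}\right) 135 = \left(13 + \sqrt{-21}\right) 135 = \left(13 + i \sqrt{21}\right) 135 = 1755 + 135 i \sqrt{21}$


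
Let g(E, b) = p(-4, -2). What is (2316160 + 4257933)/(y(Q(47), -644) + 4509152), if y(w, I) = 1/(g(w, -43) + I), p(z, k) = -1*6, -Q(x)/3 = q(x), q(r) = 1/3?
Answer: 4273160450/2930948799 ≈ 1.4579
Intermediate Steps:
q(r) = ⅓
Q(x) = -1 (Q(x) = -3*⅓ = -1)
p(z, k) = -6
g(E, b) = -6
y(w, I) = 1/(-6 + I)
(2316160 + 4257933)/(y(Q(47), -644) + 4509152) = (2316160 + 4257933)/(1/(-6 - 644) + 4509152) = 6574093/(1/(-650) + 4509152) = 6574093/(-1/650 + 4509152) = 6574093/(2930948799/650) = 6574093*(650/2930948799) = 4273160450/2930948799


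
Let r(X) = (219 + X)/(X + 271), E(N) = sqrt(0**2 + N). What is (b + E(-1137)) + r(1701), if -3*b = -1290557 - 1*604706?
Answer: 934366099/1479 + I*sqrt(1137) ≈ 6.3176e+5 + 33.719*I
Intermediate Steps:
E(N) = sqrt(N) (E(N) = sqrt(0 + N) = sqrt(N))
r(X) = (219 + X)/(271 + X)
b = 1895263/3 (b = -(-1290557 - 1*604706)/3 = -(-1290557 - 604706)/3 = -1/3*(-1895263) = 1895263/3 ≈ 6.3175e+5)
(b + E(-1137)) + r(1701) = (1895263/3 + sqrt(-1137)) + (219 + 1701)/(271 + 1701) = (1895263/3 + I*sqrt(1137)) + 1920/1972 = (1895263/3 + I*sqrt(1137)) + (1/1972)*1920 = (1895263/3 + I*sqrt(1137)) + 480/493 = 934366099/1479 + I*sqrt(1137)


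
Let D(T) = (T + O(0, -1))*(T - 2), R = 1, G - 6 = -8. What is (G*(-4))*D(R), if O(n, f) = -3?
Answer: 16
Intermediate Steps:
G = -2 (G = 6 - 8 = -2)
D(T) = (-3 + T)*(-2 + T) (D(T) = (T - 3)*(T - 2) = (-3 + T)*(-2 + T))
(G*(-4))*D(R) = (-2*(-4))*(6 + 1² - 5*1) = 8*(6 + 1 - 5) = 8*2 = 16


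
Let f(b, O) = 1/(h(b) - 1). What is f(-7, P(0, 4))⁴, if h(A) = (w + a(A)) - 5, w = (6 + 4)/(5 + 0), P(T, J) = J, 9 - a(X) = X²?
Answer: 1/3748096 ≈ 2.6680e-7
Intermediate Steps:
a(X) = 9 - X²
w = 2 (w = 10/5 = 10*(⅕) = 2)
h(A) = 6 - A² (h(A) = (2 + (9 - A²)) - 5 = (11 - A²) - 5 = 6 - A²)
f(b, O) = 1/(5 - b²) (f(b, O) = 1/((6 - b²) - 1) = 1/(5 - b²))
f(-7, P(0, 4))⁴ = (-1/(-5 + (-7)²))⁴ = (-1/(-5 + 49))⁴ = (-1/44)⁴ = 1/3748096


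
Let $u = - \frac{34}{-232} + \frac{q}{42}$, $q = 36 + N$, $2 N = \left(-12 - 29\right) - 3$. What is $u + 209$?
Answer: $\frac{72899}{348} \approx 209.48$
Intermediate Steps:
$N = -22$ ($N = \frac{\left(-12 - 29\right) - 3}{2} = \frac{-41 - 3}{2} = \frac{1}{2} \left(-44\right) = -22$)
$q = 14$ ($q = 36 - 22 = 14$)
$u = \frac{167}{348}$ ($u = - \frac{34}{-232} + \frac{14}{42} = \left(-34\right) \left(- \frac{1}{232}\right) + 14 \cdot \frac{1}{42} = \frac{17}{116} + \frac{1}{3} = \frac{167}{348} \approx 0.47989$)
$u + 209 = \frac{167}{348} + 209 = \frac{72899}{348}$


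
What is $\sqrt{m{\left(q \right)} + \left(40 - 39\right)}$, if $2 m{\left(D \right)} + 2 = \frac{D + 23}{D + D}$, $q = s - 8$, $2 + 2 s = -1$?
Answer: $\frac{3 i \sqrt{57}}{38} \approx 0.59604 i$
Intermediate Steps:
$s = - \frac{3}{2}$ ($s = -1 + \frac{1}{2} \left(-1\right) = -1 - \frac{1}{2} = - \frac{3}{2} \approx -1.5$)
$q = - \frac{19}{2}$ ($q = - \frac{3}{2} - 8 = - \frac{19}{2} \approx -9.5$)
$m{\left(D \right)} = -1 + \frac{23 + D}{4 D}$ ($m{\left(D \right)} = -1 + \frac{\left(D + 23\right) \frac{1}{D + D}}{2} = -1 + \frac{\left(23 + D\right) \frac{1}{2 D}}{2} = -1 + \frac{\frac{1}{2} \frac{1}{D} \left(23 + D\right)}{2} = -1 + \frac{23 + D}{4 D}$)
$\sqrt{m{\left(q \right)} + \left(40 - 39\right)} = \sqrt{\frac{23 - - \frac{57}{2}}{4 \left(- \frac{19}{2}\right)} + \left(40 - 39\right)} = \sqrt{\frac{1}{4} \left(- \frac{2}{19}\right) \left(23 + \frac{57}{2}\right) + 1} = \sqrt{\frac{1}{4} \left(- \frac{2}{19}\right) \frac{103}{2} + 1} = \sqrt{- \frac{103}{76} + 1} = \sqrt{- \frac{27}{76}} = \frac{3 i \sqrt{57}}{38}$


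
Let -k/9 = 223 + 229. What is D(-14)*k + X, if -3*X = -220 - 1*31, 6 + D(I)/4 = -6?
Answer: 586043/3 ≈ 1.9535e+5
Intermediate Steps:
D(I) = -48 (D(I) = -24 + 4*(-6) = -24 - 24 = -48)
k = -4068 (k = -9*(223 + 229) = -9*452 = -4068)
X = 251/3 (X = -(-220 - 1*31)/3 = -(-220 - 31)/3 = -⅓*(-251) = 251/3 ≈ 83.667)
D(-14)*k + X = -48*(-4068) + 251/3 = 195264 + 251/3 = 586043/3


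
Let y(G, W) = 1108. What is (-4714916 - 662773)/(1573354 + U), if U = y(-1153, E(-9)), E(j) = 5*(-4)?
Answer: -5377689/1574462 ≈ -3.4156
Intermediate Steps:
E(j) = -20
U = 1108
(-4714916 - 662773)/(1573354 + U) = (-4714916 - 662773)/(1573354 + 1108) = -5377689/1574462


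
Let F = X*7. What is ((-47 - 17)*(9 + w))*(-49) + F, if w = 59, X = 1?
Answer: 213255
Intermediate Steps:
F = 7 (F = 1*7 = 7)
((-47 - 17)*(9 + w))*(-49) + F = ((-47 - 17)*(9 + 59))*(-49) + 7 = -64*68*(-49) + 7 = -4352*(-49) + 7 = 213248 + 7 = 213255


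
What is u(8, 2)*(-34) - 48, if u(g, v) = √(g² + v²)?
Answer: -48 - 68*√17 ≈ -328.37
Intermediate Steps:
u(8, 2)*(-34) - 48 = √(8² + 2²)*(-34) - 48 = √(64 + 4)*(-34) - 48 = √68*(-34) - 48 = (2*√17)*(-34) - 48 = -68*√17 - 48 = -48 - 68*√17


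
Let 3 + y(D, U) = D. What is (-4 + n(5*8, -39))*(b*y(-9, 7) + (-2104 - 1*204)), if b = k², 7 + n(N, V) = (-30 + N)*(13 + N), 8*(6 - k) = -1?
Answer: -22903989/16 ≈ -1.4315e+6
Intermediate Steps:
y(D, U) = -3 + D
k = 49/8 (k = 6 - ⅛*(-1) = 6 + ⅛ = 49/8 ≈ 6.1250)
n(N, V) = -7 + (-30 + N)*(13 + N)
b = 2401/64 (b = (49/8)² = 2401/64 ≈ 37.516)
(-4 + n(5*8, -39))*(b*y(-9, 7) + (-2104 - 1*204)) = (-4 + (-397 + (5*8)² - 85*8))*(2401*(-3 - 9)/64 + (-2104 - 1*204)) = (-4 + (-397 + 40² - 17*40))*((2401/64)*(-12) + (-2104 - 204)) = (-4 + (-397 + 1600 - 680))*(-7203/16 - 2308) = (-4 + 523)*(-44131/16) = 519*(-44131/16) = -22903989/16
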